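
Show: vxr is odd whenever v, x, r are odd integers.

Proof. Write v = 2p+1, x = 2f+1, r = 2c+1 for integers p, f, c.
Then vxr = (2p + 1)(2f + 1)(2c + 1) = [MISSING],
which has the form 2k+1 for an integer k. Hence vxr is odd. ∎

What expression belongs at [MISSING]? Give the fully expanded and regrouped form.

Expanding: (2p + 1)(2f + 1)(2c + 1) = 8cfp + 4cf + 4cp + 2c + 4fp + 2f + 2p + 1.
Every term except the constant is even, so this is 2(4cfp + 2cf + 2cp + c + 2fp + f + p) + 1,
and 4cfp + 2cf + 2cp + c + 2fp + f + p ∈ ℤ gives the required form.

2(4cfp + 2cf + 2cp + c + 2fp + f + p) + 1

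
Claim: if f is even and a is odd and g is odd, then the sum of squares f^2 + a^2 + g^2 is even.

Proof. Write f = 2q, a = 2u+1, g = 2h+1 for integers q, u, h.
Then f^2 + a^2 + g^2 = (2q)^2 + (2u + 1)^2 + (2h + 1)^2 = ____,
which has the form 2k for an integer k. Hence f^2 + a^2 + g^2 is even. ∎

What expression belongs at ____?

2(2h^2 + 2h + 2q^2 + 2u^2 + 2u + 1)

Expanding: (2q)^2 + (2u + 1)^2 + (2h + 1)^2 = 4h^2 + 4h + 4q^2 + 4u^2 + 4u + 2.
Every term is even; pulling out the factor of 2 gives 2(2h^2 + 2h + 2q^2 + 2u^2 + 2u + 1).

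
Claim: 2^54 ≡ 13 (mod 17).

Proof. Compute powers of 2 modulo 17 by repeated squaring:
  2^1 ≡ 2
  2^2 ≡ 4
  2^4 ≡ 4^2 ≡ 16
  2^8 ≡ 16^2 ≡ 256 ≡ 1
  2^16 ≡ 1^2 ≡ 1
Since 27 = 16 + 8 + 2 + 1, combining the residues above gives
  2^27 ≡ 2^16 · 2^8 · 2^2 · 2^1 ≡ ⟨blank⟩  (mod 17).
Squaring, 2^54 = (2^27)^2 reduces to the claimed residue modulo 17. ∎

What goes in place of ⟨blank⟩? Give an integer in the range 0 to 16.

2^16 · 2^8 · 2^2 · 2^1 ≡ 1 · 1 · 4 · 2 = 8.
8 mod 17 = 8, so 2^27 ≡ 8 (mod 17).

8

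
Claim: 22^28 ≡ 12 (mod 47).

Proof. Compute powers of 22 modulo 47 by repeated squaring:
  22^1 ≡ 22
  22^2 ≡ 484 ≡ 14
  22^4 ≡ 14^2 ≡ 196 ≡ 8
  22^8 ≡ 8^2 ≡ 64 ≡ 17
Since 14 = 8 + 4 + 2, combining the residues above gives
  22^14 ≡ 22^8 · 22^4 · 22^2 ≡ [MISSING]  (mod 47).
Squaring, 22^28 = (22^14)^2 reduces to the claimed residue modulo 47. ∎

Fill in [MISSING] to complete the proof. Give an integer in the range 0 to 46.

24

22^8 · 22^4 · 22^2 ≡ 17 · 8 · 14 = 1904.
1904 mod 47 = 24, so 22^14 ≡ 24 (mod 47).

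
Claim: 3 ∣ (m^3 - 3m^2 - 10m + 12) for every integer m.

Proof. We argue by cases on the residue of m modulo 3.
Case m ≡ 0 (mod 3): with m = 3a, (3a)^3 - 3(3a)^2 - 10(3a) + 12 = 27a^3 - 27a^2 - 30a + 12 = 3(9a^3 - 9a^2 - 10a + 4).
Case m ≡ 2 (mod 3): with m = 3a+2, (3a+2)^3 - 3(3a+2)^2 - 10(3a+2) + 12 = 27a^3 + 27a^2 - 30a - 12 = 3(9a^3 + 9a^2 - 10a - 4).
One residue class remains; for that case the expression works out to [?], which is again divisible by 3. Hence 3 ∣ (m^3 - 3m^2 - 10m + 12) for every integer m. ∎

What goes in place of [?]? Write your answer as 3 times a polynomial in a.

The residues treated are {0, 2}, so the missing case is m ≡ 1 (mod 3); write m = 3a+1.
Then (3a+1)^3 - 3(3a+1)^2 - 10(3a+1) + 12 = 27a^3 - 39a = 3(9a^3 - 13a).

3(9a^3 - 13a)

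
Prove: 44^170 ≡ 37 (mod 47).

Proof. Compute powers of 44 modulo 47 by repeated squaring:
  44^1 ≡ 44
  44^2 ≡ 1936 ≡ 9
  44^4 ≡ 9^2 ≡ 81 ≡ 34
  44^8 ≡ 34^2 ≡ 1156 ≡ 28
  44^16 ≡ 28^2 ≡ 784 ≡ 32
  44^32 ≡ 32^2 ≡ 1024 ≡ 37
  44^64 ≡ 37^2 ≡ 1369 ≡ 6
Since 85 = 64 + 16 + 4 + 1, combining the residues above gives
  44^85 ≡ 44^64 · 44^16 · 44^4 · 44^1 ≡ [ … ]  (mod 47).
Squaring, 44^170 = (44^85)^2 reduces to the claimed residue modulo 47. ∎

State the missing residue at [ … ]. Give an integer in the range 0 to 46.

15

Multiply the listed residues: 6 · 32 · 34 · 44 = 192 → 6528 → 287232.
Reducing modulo 47: 287232 = 6111·47 + 15, so 44^85 ≡ 15.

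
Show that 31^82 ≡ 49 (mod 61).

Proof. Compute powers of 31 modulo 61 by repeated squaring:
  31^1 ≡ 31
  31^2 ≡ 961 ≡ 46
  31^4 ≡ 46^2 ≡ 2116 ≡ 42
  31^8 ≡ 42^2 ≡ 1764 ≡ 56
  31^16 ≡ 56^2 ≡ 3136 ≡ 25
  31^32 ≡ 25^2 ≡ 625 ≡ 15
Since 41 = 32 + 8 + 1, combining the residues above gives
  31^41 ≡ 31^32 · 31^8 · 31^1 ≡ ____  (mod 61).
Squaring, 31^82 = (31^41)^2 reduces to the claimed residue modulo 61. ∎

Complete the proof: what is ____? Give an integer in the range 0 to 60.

54

Multiply the listed residues: 15 · 56 · 31 = 840 → 26040.
Reducing modulo 61: 26040 = 426·61 + 54, so 31^41 ≡ 54.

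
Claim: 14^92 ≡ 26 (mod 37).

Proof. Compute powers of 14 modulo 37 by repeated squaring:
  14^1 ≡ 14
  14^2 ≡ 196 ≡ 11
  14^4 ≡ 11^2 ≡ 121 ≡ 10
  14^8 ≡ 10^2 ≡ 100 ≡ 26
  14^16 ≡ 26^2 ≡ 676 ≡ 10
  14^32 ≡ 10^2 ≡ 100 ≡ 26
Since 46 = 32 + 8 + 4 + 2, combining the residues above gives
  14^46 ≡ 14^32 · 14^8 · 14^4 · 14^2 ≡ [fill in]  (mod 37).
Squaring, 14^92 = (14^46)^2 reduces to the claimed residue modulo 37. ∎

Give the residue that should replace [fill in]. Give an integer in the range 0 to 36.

14^32 · 14^8 · 14^4 · 14^2 ≡ 26 · 26 · 10 · 11 = 74360.
74360 mod 37 = 27, so 14^46 ≡ 27 (mod 37).

27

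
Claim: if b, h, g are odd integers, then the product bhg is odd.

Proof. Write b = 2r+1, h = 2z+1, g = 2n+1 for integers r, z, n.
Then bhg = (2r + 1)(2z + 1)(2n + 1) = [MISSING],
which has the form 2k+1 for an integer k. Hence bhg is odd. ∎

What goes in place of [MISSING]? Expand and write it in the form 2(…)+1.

(2r + 1)(2z + 1)(2n + 1) = 8nrz + 4nr + 4nz + 2n + 4rz + 2r + 2z + 1
= 2(4nrz + 2nr + 2nz + n + 2rz + r + z) + 1.
Since 4nrz + 2nr + 2nz + n + 2rz + r + z is an integer, the product is of the form 2k+1 for an integer k.

2(4nrz + 2nr + 2nz + n + 2rz + r + z) + 1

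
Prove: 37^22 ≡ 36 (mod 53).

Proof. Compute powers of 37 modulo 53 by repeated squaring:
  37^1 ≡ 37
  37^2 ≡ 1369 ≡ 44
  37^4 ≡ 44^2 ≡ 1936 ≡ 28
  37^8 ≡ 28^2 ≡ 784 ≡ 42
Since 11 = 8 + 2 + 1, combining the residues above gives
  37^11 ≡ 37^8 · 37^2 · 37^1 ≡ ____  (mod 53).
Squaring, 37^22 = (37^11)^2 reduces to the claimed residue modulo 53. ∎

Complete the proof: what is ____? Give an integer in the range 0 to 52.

6

37^8 · 37^2 · 37^1 ≡ 42 · 44 · 37 = 68376.
68376 mod 53 = 6, so 37^11 ≡ 6 (mod 53).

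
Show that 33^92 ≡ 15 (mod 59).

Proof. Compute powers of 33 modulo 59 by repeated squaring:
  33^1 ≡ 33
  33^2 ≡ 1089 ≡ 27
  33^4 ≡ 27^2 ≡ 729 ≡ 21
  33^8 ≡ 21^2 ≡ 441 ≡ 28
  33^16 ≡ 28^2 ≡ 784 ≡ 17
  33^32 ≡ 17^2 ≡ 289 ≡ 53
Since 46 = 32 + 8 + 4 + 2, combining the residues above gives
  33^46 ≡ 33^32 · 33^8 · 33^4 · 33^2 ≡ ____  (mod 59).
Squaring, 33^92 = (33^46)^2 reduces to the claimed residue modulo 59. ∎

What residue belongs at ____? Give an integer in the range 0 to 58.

29

33^32 · 33^8 · 33^4 · 33^2 ≡ 53 · 28 · 21 · 27 = 841428.
841428 mod 59 = 29, so 33^46 ≡ 29 (mod 59).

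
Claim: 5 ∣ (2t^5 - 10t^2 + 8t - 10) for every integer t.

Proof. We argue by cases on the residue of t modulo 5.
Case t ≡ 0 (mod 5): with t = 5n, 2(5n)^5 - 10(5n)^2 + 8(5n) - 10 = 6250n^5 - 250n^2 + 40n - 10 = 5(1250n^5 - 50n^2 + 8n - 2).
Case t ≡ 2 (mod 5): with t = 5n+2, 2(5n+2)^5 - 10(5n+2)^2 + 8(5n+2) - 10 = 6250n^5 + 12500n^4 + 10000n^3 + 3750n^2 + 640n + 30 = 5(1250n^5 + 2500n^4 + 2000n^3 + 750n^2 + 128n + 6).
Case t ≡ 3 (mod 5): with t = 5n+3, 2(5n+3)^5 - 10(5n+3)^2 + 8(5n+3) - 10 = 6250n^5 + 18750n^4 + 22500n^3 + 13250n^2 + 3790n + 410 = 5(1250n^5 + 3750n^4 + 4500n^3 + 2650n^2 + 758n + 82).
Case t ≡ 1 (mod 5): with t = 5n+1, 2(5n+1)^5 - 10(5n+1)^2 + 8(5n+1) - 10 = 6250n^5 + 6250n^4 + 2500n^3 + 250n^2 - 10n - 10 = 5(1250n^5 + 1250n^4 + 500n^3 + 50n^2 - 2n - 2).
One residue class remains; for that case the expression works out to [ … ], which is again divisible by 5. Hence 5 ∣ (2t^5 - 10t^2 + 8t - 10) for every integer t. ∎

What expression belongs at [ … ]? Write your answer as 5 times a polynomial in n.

The residues treated are {0, 2, 3, 1}, so the missing case is t ≡ 4 (mod 5); write t = 5n+4.
Then 2(5n+4)^5 - 10(5n+4)^2 + 8(5n+4) - 10 = 6250n^5 + 25000n^4 + 40000n^3 + 31750n^2 + 12440n + 1910 = 5(1250n^5 + 5000n^4 + 8000n^3 + 6350n^2 + 2488n + 382).

5(1250n^5 + 5000n^4 + 8000n^3 + 6350n^2 + 2488n + 382)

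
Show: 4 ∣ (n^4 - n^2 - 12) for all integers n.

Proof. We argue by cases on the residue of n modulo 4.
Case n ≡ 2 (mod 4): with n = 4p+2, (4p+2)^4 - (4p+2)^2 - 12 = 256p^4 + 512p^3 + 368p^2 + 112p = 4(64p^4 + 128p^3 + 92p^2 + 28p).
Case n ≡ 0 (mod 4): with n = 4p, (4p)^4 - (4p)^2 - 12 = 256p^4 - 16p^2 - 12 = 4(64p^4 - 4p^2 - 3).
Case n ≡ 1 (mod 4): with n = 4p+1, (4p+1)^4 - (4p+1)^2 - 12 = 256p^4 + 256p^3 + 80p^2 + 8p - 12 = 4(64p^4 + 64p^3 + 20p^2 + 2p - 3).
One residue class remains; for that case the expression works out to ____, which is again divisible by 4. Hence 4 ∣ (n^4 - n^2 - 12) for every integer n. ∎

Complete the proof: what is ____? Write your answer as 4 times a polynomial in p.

4(64p^4 + 192p^3 + 212p^2 + 102p + 15)

Only n ≡ 3 (mod 4) is unaccounted for. Put n = 4p+3:
(4p+3)^4 - (4p+3)^2 - 12 expands to 256p^4 + 768p^3 + 848p^2 + 408p + 60,
and factoring out 4 leaves 4(64p^4 + 192p^3 + 212p^2 + 102p + 15).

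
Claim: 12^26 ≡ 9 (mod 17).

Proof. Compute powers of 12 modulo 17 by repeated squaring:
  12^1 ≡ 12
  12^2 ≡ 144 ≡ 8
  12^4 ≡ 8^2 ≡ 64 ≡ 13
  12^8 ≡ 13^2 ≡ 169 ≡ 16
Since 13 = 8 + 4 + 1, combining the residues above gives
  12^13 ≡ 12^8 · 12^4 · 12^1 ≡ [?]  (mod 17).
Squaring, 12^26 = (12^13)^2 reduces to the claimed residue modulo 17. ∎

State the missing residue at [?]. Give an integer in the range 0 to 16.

14

Multiply the listed residues: 16 · 13 · 12 = 208 → 2496.
Reducing modulo 17: 2496 = 146·17 + 14, so 12^13 ≡ 14.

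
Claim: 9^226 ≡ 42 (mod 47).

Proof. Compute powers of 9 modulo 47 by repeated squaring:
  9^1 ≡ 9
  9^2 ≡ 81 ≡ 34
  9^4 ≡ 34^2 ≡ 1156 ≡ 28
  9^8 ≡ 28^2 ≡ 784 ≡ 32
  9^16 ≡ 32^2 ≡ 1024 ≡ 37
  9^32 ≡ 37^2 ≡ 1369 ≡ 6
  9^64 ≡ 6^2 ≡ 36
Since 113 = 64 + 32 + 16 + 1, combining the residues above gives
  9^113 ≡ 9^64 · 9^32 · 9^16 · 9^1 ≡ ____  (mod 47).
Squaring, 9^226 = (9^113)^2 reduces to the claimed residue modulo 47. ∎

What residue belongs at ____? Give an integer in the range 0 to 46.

9^64 · 9^32 · 9^16 · 9^1 ≡ 36 · 6 · 37 · 9 = 71928.
71928 mod 47 = 18, so 9^113 ≡ 18 (mod 47).

18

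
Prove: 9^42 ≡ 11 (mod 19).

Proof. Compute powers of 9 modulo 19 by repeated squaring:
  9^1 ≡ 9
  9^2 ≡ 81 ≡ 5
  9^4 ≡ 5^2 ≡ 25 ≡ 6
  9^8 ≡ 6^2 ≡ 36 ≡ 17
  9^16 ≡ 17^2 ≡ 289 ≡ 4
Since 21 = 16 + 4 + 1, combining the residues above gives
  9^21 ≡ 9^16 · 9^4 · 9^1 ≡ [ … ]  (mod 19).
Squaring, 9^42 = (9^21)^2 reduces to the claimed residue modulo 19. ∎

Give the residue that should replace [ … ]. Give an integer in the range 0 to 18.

7

Multiply the listed residues: 4 · 6 · 9 = 24 → 216.
Reducing modulo 19: 216 = 11·19 + 7, so 9^21 ≡ 7.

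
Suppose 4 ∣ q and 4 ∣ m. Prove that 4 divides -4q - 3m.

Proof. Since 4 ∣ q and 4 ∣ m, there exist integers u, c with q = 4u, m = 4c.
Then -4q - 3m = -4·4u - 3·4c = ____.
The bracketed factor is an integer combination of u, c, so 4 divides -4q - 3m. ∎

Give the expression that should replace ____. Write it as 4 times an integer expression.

4(-3c - 4u)

Each term has a factor of 4: -4·4u - 3·4c = 4·(-3c - 4u).
Since -3c - 4u is an integer, 4 ∣ (-4q - 3m).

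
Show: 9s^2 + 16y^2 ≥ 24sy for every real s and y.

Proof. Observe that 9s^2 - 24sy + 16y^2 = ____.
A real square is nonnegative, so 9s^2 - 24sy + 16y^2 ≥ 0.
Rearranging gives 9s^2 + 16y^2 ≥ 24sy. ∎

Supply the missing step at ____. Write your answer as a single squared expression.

(3s - 4y)^2

The leading and trailing coefficients are 3^2 and 4^2, and 24 = 2·3·4, so the trinomial is (3s - 4y)^2.
Hence 9s^2 - 24sy + 16y^2 ≥ 0.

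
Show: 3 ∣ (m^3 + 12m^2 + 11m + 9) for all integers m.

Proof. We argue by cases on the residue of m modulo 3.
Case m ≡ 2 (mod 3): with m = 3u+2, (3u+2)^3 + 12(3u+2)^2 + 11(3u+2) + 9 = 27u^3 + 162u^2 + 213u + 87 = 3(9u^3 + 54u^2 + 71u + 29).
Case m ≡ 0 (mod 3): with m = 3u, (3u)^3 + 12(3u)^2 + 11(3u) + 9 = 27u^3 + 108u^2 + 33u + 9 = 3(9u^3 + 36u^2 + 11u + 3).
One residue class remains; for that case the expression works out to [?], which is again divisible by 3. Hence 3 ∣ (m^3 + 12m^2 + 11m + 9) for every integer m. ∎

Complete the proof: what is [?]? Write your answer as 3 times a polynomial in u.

Only m ≡ 1 (mod 3) is unaccounted for. Put m = 3u+1:
(3u+1)^3 + 12(3u+1)^2 + 11(3u+1) + 9 expands to 27u^3 + 135u^2 + 114u + 33,
and factoring out 3 leaves 3(9u^3 + 45u^2 + 38u + 11).

3(9u^3 + 45u^2 + 38u + 11)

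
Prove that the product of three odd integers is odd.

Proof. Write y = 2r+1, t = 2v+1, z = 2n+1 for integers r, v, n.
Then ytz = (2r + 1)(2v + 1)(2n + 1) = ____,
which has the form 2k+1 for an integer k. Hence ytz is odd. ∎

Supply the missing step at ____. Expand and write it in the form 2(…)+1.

(2r + 1)(2v + 1)(2n + 1) = 8nrv + 4nr + 4nv + 2n + 4rv + 2r + 2v + 1
= 2(4nrv + 2nr + 2nv + n + 2rv + r + v) + 1.
Since 4nrv + 2nr + 2nv + n + 2rv + r + v is an integer, the product is of the form 2k+1 for an integer k.

2(4nrv + 2nr + 2nv + n + 2rv + r + v) + 1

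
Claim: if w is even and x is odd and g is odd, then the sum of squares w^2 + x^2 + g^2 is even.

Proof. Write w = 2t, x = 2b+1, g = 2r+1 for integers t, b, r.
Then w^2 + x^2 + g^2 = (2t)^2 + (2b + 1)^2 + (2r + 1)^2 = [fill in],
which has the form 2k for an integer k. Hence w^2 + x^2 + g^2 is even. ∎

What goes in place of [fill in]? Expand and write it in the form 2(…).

2(2b^2 + 2b + 2r^2 + 2r + 2t^2 + 1)

(2t)^2 + (2b + 1)^2 + (2r + 1)^2 = 4b^2 + 4b + 4r^2 + 4r + 4t^2 + 2
= 2(2b^2 + 2b + 2r^2 + 2r + 2t^2 + 1).
Since 2b^2 + 2b + 2r^2 + 2r + 2t^2 + 1 is an integer, the sum of squares is of the form 2k for an integer k.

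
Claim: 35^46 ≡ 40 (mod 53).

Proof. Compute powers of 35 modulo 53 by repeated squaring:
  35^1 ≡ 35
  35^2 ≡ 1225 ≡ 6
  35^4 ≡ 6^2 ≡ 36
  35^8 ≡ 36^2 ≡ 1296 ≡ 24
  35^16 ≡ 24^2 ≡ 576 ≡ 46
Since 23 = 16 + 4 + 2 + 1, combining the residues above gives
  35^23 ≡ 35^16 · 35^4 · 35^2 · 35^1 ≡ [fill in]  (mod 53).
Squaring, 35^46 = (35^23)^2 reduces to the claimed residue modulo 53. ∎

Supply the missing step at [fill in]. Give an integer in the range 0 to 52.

27

35^16 · 35^4 · 35^2 · 35^1 ≡ 46 · 36 · 6 · 35 = 347760.
347760 mod 53 = 27, so 35^23 ≡ 27 (mod 53).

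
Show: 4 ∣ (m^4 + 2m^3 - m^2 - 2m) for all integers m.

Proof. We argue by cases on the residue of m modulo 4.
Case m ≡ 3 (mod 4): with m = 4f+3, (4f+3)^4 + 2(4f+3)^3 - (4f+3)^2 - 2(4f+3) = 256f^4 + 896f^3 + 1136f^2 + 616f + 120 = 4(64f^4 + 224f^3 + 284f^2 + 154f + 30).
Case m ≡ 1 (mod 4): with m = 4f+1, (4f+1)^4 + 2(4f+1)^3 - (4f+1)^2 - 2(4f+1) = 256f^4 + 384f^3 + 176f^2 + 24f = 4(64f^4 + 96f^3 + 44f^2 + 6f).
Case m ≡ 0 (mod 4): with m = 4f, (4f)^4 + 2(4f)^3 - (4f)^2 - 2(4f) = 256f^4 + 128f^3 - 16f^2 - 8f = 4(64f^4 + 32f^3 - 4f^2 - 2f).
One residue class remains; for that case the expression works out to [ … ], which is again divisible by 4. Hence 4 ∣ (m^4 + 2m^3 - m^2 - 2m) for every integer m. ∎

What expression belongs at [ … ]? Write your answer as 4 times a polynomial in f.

Only m ≡ 2 (mod 4) is unaccounted for. Put m = 4f+2:
(4f+2)^4 + 2(4f+2)^3 - (4f+2)^2 - 2(4f+2) expands to 256f^4 + 640f^3 + 560f^2 + 200f + 24,
and factoring out 4 leaves 4(64f^4 + 160f^3 + 140f^2 + 50f + 6).

4(64f^4 + 160f^3 + 140f^2 + 50f + 6)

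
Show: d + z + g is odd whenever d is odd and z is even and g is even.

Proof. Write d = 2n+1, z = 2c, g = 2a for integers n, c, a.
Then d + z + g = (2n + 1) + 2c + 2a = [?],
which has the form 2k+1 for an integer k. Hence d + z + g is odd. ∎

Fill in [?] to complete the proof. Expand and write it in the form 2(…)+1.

2(a + c + n) + 1

(2n + 1) + 2c + 2a = 2a + 2c + 2n + 1
= 2(a + c + n) + 1.
Since a + c + n is an integer, the sum is of the form 2k+1 for an integer k.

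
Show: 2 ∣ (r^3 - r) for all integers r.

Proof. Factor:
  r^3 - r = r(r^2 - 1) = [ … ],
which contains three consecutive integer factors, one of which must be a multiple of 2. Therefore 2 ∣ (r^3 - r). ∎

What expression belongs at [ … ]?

r(r^2 - 1) = r(r - 1)(r + 1) = (r - 1)r(r + 1).
These three factors are consecutive integers, so their product is divisible by 2.

(r - 1)r(r + 1)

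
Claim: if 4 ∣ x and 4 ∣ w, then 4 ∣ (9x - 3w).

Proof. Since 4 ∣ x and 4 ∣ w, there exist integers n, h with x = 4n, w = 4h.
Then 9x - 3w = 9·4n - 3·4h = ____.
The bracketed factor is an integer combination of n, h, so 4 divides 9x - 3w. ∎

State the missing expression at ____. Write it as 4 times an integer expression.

4(-3h + 9n)

Each term has a factor of 4: 9·4n - 3·4h = 4·(-3h + 9n).
Since -3h + 9n is an integer, 4 ∣ (9x - 3w).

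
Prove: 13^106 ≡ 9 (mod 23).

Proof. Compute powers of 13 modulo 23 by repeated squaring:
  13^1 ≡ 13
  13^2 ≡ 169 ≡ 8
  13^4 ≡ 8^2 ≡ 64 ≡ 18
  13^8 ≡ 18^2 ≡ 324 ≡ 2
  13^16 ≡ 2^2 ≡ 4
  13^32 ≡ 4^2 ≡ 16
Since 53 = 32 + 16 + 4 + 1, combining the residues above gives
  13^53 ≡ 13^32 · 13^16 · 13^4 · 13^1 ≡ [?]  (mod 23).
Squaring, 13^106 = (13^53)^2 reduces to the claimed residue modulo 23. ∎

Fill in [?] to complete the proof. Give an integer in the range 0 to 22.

3

13^32 · 13^16 · 13^4 · 13^1 ≡ 16 · 4 · 18 · 13 = 14976.
14976 mod 23 = 3, so 13^53 ≡ 3 (mod 23).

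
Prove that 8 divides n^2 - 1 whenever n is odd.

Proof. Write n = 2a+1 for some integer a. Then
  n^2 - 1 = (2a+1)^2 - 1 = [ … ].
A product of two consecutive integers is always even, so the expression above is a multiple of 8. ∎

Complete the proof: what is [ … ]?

4a(a + 1)

(2a+1)^2 - 1 = 4a^2 + 4a + 1 - 1 = 4a^2 + 4a = 4a(a+1).
Since a and a+1 are consecutive, a(a+1) is even, and 4·(even) is a multiple of 8.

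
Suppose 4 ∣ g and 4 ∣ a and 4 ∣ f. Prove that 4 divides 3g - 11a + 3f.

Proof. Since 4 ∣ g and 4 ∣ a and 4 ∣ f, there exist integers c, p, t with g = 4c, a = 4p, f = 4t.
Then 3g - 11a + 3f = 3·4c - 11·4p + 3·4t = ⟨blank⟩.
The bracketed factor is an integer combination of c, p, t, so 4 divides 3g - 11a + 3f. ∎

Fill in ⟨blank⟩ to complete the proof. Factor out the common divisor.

4(3c - 11p + 3t)

Each term has a factor of 4: 3·4c - 11·4p + 3·4t = 4·(3c - 11p + 3t).
Since 3c - 11p + 3t is an integer, 4 ∣ (3g - 11a + 3f).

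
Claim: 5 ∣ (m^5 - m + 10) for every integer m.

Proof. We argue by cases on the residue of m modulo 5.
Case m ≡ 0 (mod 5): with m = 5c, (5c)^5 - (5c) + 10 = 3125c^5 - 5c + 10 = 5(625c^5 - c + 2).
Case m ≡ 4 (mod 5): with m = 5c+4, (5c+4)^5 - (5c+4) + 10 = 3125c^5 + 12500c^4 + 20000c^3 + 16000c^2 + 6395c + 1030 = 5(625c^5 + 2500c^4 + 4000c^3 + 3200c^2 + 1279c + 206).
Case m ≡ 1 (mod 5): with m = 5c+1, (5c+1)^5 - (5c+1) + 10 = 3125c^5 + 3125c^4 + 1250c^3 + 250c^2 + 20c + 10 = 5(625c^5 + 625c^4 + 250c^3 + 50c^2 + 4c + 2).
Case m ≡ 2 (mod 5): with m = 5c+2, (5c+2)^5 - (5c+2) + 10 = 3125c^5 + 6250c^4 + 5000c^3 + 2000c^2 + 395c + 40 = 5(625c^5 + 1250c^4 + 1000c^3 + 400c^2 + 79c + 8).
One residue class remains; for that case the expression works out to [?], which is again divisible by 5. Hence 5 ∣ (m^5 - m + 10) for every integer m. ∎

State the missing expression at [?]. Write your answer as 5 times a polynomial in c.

The residues treated are {0, 4, 1, 2}, so the missing case is m ≡ 3 (mod 5); write m = 5c+3.
Then (5c+3)^5 - (5c+3) + 10 = 3125c^5 + 9375c^4 + 11250c^3 + 6750c^2 + 2020c + 250 = 5(625c^5 + 1875c^4 + 2250c^3 + 1350c^2 + 404c + 50).

5(625c^5 + 1875c^4 + 2250c^3 + 1350c^2 + 404c + 50)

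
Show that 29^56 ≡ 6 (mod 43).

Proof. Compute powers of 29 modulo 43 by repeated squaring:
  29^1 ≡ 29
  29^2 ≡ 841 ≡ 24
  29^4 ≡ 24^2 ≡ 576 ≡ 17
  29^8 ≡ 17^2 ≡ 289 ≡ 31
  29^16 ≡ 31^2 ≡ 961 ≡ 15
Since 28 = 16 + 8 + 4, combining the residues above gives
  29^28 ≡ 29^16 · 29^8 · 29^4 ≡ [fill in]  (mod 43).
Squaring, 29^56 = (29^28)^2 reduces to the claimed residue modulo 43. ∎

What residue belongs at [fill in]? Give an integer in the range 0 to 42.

36

29^16 · 29^8 · 29^4 ≡ 15 · 31 · 17 = 7905.
7905 mod 43 = 36, so 29^28 ≡ 36 (mod 43).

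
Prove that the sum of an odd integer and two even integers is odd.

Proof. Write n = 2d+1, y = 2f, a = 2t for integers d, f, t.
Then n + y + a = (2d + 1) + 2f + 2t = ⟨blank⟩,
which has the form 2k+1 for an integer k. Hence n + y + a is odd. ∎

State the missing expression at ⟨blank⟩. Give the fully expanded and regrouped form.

2(d + f + t) + 1

Expanding: (2d + 1) + 2f + 2t = 2d + 2f + 2t + 1.
Every term except the constant is even, so this is 2(d + f + t) + 1,
and d + f + t ∈ ℤ gives the required form.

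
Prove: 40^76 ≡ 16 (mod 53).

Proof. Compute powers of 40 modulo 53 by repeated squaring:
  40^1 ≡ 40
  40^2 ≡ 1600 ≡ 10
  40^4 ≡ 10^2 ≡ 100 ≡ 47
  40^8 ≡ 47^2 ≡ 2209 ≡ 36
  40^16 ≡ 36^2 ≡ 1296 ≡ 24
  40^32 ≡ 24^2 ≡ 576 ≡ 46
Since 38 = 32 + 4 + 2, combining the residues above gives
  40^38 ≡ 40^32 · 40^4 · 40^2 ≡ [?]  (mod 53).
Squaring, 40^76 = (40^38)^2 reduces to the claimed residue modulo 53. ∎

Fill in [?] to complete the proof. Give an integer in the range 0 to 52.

Multiply the listed residues: 46 · 47 · 10 = 2162 → 21620.
Reducing modulo 53: 21620 = 407·53 + 49, so 40^38 ≡ 49.

49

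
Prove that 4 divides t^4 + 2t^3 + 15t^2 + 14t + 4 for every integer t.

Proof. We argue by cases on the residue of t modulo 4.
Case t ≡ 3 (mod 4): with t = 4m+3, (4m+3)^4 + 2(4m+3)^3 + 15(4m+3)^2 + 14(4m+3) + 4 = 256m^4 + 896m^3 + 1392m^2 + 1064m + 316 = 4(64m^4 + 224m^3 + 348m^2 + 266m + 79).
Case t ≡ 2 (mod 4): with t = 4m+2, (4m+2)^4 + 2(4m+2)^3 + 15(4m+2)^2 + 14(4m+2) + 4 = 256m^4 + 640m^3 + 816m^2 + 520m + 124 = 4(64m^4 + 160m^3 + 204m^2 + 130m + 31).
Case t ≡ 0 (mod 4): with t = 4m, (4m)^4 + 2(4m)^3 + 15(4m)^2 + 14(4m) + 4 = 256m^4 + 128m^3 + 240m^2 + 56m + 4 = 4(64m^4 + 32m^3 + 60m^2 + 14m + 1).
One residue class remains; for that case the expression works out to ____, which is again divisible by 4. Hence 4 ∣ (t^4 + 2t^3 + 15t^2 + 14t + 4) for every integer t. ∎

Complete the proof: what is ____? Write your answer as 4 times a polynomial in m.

4(64m^4 + 96m^3 + 108m^2 + 54m + 9)

Only t ≡ 1 (mod 4) is unaccounted for. Put t = 4m+1:
(4m+1)^4 + 2(4m+1)^3 + 15(4m+1)^2 + 14(4m+1) + 4 expands to 256m^4 + 384m^3 + 432m^2 + 216m + 36,
and factoring out 4 leaves 4(64m^4 + 96m^3 + 108m^2 + 54m + 9).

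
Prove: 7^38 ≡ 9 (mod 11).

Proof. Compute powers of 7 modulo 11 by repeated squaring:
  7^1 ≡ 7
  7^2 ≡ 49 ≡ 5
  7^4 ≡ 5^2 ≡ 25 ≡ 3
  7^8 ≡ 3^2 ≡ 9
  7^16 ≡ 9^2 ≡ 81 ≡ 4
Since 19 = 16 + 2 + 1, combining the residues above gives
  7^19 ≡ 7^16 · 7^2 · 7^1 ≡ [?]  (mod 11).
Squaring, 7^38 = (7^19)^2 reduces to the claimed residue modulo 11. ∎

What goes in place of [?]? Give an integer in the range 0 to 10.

Multiply the listed residues: 4 · 5 · 7 = 20 → 140.
Reducing modulo 11: 140 = 12·11 + 8, so 7^19 ≡ 8.

8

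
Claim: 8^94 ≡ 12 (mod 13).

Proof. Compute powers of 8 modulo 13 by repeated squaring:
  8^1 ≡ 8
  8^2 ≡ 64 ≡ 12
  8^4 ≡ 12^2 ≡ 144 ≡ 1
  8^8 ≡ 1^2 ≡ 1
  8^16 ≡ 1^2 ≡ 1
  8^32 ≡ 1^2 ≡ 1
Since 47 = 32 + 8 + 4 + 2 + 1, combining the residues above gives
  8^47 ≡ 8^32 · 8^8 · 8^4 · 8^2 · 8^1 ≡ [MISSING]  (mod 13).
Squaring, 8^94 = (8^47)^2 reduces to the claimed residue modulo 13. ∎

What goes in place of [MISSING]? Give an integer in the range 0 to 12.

8^32 · 8^8 · 8^4 · 8^2 · 8^1 ≡ 1 · 1 · 1 · 12 · 8 = 96.
96 mod 13 = 5, so 8^47 ≡ 5 (mod 13).

5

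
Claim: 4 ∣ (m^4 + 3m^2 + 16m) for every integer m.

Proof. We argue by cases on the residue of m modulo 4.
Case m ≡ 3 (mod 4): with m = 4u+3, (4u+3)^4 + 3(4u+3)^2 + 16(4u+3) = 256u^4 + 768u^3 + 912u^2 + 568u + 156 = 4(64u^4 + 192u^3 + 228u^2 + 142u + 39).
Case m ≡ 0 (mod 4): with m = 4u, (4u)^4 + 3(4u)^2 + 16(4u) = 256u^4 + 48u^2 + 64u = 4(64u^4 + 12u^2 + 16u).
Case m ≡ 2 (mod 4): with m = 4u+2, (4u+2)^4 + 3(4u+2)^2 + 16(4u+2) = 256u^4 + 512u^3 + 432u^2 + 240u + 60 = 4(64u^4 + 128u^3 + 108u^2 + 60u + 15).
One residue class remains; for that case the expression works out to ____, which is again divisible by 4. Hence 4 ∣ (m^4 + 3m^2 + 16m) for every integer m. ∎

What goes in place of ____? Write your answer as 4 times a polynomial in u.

4(64u^4 + 64u^3 + 36u^2 + 26u + 5)

The residues treated are {3, 0, 2}, so the missing case is m ≡ 1 (mod 4); write m = 4u+1.
Then (4u+1)^4 + 3(4u+1)^2 + 16(4u+1) = 256u^4 + 256u^3 + 144u^2 + 104u + 20 = 4(64u^4 + 64u^3 + 36u^2 + 26u + 5).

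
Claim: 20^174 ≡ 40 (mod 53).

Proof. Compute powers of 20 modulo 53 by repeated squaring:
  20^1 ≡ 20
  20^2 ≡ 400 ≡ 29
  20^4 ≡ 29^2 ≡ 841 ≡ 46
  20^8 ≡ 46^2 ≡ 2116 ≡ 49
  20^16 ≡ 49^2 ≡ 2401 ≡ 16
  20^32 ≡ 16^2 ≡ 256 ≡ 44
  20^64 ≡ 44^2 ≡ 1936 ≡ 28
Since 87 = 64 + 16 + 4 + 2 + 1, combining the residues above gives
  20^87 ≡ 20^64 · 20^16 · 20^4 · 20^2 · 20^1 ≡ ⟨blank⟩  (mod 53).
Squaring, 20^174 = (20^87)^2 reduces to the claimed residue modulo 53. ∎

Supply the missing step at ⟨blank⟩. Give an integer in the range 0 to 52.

27

20^64 · 20^16 · 20^4 · 20^2 · 20^1 ≡ 28 · 16 · 46 · 29 · 20 = 11952640.
11952640 mod 53 = 27, so 20^87 ≡ 27 (mod 53).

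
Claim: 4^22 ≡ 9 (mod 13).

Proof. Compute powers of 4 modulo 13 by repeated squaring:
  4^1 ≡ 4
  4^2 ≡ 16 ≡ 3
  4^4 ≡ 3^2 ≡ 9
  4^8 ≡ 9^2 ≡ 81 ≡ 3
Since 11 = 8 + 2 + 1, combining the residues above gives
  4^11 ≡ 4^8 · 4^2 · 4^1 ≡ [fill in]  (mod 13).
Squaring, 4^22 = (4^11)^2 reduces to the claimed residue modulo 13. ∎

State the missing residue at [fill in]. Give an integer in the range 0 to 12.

10

4^8 · 4^2 · 4^1 ≡ 3 · 3 · 4 = 36.
36 mod 13 = 10, so 4^11 ≡ 10 (mod 13).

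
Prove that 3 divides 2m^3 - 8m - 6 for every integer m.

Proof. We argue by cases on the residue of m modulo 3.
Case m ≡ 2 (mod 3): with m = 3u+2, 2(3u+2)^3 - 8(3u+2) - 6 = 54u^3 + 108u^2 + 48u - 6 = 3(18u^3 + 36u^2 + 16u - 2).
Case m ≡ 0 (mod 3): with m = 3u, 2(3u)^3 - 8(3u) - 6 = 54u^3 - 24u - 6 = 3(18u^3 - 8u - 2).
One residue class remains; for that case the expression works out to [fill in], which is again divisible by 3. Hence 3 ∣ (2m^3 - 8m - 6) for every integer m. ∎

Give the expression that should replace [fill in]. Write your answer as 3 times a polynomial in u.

Only m ≡ 1 (mod 3) is unaccounted for. Put m = 3u+1:
2(3u+1)^3 - 8(3u+1) - 6 expands to 54u^3 + 54u^2 - 6u - 12,
and factoring out 3 leaves 3(18u^3 + 18u^2 - 2u - 4).

3(18u^3 + 18u^2 - 2u - 4)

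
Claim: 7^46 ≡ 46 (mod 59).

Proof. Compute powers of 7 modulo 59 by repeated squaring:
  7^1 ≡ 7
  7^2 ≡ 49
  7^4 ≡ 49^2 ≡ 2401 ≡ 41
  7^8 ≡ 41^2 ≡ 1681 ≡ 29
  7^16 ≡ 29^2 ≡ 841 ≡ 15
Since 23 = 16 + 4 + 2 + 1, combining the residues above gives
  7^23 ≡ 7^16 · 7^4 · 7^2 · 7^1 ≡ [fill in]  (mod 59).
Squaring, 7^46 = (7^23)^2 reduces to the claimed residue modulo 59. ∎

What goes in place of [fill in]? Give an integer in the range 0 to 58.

7^16 · 7^4 · 7^2 · 7^1 ≡ 15 · 41 · 49 · 7 = 210945.
210945 mod 59 = 20, so 7^23 ≡ 20 (mod 59).

20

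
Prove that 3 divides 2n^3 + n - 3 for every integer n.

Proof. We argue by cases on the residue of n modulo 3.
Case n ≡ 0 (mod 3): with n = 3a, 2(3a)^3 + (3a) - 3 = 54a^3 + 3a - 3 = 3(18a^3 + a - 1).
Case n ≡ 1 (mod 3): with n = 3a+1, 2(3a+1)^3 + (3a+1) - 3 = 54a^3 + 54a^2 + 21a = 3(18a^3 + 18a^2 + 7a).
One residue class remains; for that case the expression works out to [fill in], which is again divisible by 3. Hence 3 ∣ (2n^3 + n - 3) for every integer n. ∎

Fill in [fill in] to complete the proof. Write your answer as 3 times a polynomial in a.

The residues treated are {0, 1}, so the missing case is n ≡ 2 (mod 3); write n = 3a+2.
Then 2(3a+2)^3 + (3a+2) - 3 = 54a^3 + 108a^2 + 75a + 15 = 3(18a^3 + 36a^2 + 25a + 5).

3(18a^3 + 36a^2 + 25a + 5)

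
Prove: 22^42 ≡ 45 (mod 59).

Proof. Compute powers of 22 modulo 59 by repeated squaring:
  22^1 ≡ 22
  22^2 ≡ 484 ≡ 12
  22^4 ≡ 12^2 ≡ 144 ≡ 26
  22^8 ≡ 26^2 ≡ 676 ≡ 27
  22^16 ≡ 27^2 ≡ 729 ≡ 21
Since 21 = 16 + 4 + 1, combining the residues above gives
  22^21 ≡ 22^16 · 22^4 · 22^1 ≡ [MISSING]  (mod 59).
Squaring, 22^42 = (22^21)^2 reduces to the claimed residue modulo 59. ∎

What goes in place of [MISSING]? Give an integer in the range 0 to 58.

35

Multiply the listed residues: 21 · 26 · 22 = 546 → 12012.
Reducing modulo 59: 12012 = 203·59 + 35, so 22^21 ≡ 35.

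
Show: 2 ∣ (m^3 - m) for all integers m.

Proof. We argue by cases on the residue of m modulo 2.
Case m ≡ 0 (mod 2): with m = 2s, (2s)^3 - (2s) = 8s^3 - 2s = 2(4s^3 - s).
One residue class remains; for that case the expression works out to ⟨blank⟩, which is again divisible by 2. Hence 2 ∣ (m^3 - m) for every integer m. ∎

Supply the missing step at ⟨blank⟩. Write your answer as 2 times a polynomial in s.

Only m ≡ 1 (mod 2) is unaccounted for. Put m = 2s+1:
(2s+1)^3 - (2s+1) expands to 8s^3 + 12s^2 + 4s,
and factoring out 2 leaves 2(4s^3 + 6s^2 + 2s).

2(4s^3 + 6s^2 + 2s)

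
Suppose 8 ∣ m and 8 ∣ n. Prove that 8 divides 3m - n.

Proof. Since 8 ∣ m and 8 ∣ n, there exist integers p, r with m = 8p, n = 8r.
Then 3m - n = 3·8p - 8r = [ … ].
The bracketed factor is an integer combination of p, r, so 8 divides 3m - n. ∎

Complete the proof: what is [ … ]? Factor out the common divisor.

8(3p - r)

Each term has a factor of 8: 3·8p - 8r = 8·(3p - r).
Since 3p - r is an integer, 8 ∣ (3m - n).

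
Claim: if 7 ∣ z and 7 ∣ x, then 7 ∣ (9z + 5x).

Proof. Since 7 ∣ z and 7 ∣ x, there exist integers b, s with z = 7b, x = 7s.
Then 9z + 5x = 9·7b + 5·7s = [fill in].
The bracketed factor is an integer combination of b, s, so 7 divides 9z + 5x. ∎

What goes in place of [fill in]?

7(9b + 5s)

Pull the common 7 out of every term: 9·7b + 5·7s = 7(9b + 5s).
9b + 5s is an integer, which exhibits the divisibility.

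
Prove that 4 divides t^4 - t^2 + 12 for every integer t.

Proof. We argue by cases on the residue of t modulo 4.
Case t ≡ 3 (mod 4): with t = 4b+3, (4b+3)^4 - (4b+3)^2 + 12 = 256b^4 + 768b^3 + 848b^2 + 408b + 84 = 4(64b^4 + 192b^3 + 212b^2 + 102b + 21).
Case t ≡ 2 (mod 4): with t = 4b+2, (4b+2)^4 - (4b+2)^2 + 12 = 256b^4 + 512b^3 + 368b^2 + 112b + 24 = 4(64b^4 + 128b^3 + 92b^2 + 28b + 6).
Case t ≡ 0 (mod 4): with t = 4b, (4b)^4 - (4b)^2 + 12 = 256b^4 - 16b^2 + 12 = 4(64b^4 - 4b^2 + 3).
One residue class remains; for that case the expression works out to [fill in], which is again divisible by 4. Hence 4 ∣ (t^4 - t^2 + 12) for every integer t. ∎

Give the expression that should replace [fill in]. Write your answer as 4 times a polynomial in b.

4(64b^4 + 64b^3 + 20b^2 + 2b + 3)

The residues treated are {3, 2, 0}, so the missing case is t ≡ 1 (mod 4); write t = 4b+1.
Then (4b+1)^4 - (4b+1)^2 + 12 = 256b^4 + 256b^3 + 80b^2 + 8b + 12 = 4(64b^4 + 64b^3 + 20b^2 + 2b + 3).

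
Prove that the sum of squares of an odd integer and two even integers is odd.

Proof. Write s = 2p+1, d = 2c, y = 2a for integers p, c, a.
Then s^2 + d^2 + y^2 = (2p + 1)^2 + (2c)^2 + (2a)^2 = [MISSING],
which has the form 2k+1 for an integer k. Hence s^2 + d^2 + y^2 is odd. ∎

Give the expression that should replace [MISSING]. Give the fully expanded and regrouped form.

(2p + 1)^2 + (2c)^2 + (2a)^2 = 4a^2 + 4c^2 + 4p^2 + 4p + 1
= 2(2a^2 + 2c^2 + 2p^2 + 2p) + 1.
Since 2a^2 + 2c^2 + 2p^2 + 2p is an integer, the sum of squares is of the form 2k+1 for an integer k.

2(2a^2 + 2c^2 + 2p^2 + 2p) + 1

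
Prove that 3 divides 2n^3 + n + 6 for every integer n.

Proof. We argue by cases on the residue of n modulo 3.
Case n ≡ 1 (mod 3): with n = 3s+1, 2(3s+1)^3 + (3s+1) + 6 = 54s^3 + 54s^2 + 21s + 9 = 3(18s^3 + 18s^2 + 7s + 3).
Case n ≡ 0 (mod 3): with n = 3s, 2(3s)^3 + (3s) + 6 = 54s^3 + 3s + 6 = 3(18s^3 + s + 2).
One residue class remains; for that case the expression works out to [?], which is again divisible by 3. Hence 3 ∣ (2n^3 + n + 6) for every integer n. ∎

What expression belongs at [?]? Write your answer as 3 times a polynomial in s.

3(18s^3 + 36s^2 + 25s + 8)

Only n ≡ 2 (mod 3) is unaccounted for. Put n = 3s+2:
2(3s+2)^3 + (3s+2) + 6 expands to 54s^3 + 108s^2 + 75s + 24,
and factoring out 3 leaves 3(18s^3 + 36s^2 + 25s + 8).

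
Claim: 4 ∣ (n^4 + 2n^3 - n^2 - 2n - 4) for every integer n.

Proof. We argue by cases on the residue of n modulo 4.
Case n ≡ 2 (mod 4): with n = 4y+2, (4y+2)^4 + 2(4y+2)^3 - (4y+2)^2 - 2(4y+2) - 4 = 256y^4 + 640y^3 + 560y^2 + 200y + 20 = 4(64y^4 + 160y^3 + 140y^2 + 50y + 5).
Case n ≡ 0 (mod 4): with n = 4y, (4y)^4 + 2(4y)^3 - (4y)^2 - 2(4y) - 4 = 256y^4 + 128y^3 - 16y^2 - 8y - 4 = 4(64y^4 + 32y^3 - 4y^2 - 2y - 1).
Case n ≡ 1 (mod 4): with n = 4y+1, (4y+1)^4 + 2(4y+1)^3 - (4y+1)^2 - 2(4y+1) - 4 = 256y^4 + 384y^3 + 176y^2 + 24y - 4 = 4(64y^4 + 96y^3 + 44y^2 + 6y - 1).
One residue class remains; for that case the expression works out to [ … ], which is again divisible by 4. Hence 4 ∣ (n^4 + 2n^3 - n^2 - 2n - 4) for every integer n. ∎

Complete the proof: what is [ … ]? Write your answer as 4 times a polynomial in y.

Only n ≡ 3 (mod 4) is unaccounted for. Put n = 4y+3:
(4y+3)^4 + 2(4y+3)^3 - (4y+3)^2 - 2(4y+3) - 4 expands to 256y^4 + 896y^3 + 1136y^2 + 616y + 116,
and factoring out 4 leaves 4(64y^4 + 224y^3 + 284y^2 + 154y + 29).

4(64y^4 + 224y^3 + 284y^2 + 154y + 29)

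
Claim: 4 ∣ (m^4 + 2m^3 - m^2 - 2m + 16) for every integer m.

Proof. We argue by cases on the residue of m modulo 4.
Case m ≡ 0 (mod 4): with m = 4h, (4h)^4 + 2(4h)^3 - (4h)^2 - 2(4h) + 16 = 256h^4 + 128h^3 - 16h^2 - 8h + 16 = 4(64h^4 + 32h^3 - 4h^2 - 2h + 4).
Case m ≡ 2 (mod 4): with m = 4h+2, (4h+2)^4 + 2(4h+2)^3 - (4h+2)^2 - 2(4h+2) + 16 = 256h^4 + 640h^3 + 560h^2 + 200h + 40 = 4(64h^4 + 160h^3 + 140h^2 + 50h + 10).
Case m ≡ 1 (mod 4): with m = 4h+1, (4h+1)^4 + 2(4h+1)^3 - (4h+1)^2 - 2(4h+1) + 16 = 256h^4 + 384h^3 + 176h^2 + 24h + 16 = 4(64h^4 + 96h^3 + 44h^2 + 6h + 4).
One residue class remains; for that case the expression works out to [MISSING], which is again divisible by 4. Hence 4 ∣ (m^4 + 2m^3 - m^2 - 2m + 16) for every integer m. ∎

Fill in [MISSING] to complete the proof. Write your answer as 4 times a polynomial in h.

4(64h^4 + 224h^3 + 284h^2 + 154h + 34)

The residues treated are {0, 2, 1}, so the missing case is m ≡ 3 (mod 4); write m = 4h+3.
Then (4h+3)^4 + 2(4h+3)^3 - (4h+3)^2 - 2(4h+3) + 16 = 256h^4 + 896h^3 + 1136h^2 + 616h + 136 = 4(64h^4 + 224h^3 + 284h^2 + 154h + 34).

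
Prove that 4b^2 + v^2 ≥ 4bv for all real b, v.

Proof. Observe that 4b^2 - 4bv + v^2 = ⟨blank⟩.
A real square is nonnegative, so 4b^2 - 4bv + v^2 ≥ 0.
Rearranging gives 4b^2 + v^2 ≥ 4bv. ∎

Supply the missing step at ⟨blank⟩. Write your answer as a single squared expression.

(2b - v)^2

The leading and trailing coefficients are 2^2 and 1^2, and 4 = 2·2·1, so the trinomial is (2b - v)^2.
Hence 4b^2 - 4bv + v^2 ≥ 0.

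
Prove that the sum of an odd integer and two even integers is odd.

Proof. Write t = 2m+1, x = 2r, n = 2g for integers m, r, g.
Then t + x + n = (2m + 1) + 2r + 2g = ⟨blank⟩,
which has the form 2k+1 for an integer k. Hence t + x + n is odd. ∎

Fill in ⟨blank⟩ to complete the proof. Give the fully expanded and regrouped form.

2(g + m + r) + 1

(2m + 1) + 2r + 2g = 2g + 2m + 2r + 1
= 2(g + m + r) + 1.
Since g + m + r is an integer, the sum is of the form 2k+1 for an integer k.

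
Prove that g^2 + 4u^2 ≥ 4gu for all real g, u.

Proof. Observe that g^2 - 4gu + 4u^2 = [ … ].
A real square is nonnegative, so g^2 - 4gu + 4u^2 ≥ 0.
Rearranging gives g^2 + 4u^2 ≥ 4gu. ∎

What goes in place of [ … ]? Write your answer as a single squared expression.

(g - 2u)^2

The leading and trailing coefficients are 1^2 and 2^2, and 4 = 2·1·2, so the trinomial is (g - 2u)^2.
Hence g^2 - 4gu + 4u^2 ≥ 0.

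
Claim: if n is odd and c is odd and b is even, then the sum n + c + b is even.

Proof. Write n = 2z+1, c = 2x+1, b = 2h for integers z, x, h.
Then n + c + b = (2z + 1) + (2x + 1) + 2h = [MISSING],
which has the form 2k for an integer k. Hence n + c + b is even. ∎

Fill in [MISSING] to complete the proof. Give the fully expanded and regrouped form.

(2z + 1) + (2x + 1) + 2h = 2h + 2x + 2z + 2
= 2(h + x + z + 1).
Since h + x + z + 1 is an integer, the sum is of the form 2k for an integer k.

2(h + x + z + 1)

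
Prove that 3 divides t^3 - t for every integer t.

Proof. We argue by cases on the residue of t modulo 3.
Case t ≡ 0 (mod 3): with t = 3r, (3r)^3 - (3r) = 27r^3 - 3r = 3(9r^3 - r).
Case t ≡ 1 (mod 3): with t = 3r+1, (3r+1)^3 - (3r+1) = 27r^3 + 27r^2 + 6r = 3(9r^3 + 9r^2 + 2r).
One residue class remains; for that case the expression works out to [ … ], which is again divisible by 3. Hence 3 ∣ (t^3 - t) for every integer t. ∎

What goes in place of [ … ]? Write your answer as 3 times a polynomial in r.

Only t ≡ 2 (mod 3) is unaccounted for. Put t = 3r+2:
(3r+2)^3 - (3r+2) expands to 27r^3 + 54r^2 + 33r + 6,
and factoring out 3 leaves 3(9r^3 + 18r^2 + 11r + 2).

3(9r^3 + 18r^2 + 11r + 2)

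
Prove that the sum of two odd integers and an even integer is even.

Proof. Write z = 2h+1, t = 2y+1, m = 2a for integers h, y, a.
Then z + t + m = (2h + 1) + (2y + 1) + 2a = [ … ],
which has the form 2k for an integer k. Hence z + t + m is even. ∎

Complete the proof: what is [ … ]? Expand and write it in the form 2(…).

(2h + 1) + (2y + 1) + 2a = 2a + 2h + 2y + 2
= 2(a + h + y + 1).
Since a + h + y + 1 is an integer, the sum is of the form 2k for an integer k.

2(a + h + y + 1)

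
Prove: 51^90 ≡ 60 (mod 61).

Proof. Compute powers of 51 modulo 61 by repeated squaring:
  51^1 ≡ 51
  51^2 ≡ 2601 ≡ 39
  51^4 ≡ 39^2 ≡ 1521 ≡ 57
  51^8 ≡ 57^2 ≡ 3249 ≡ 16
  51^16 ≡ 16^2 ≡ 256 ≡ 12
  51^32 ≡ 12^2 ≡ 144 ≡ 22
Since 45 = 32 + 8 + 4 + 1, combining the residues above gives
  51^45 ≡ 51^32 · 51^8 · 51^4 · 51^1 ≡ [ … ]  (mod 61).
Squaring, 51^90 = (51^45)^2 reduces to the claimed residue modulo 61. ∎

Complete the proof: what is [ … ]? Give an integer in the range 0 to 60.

51^32 · 51^8 · 51^4 · 51^1 ≡ 22 · 16 · 57 · 51 = 1023264.
1023264 mod 61 = 50, so 51^45 ≡ 50 (mod 61).

50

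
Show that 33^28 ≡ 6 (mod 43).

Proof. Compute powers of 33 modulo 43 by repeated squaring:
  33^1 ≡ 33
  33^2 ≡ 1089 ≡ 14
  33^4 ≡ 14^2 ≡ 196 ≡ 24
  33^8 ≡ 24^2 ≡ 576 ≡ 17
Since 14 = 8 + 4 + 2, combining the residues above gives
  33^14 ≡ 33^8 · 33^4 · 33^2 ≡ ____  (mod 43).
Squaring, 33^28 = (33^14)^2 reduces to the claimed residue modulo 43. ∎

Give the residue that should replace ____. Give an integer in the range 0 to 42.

36

33^8 · 33^4 · 33^2 ≡ 17 · 24 · 14 = 5712.
5712 mod 43 = 36, so 33^14 ≡ 36 (mod 43).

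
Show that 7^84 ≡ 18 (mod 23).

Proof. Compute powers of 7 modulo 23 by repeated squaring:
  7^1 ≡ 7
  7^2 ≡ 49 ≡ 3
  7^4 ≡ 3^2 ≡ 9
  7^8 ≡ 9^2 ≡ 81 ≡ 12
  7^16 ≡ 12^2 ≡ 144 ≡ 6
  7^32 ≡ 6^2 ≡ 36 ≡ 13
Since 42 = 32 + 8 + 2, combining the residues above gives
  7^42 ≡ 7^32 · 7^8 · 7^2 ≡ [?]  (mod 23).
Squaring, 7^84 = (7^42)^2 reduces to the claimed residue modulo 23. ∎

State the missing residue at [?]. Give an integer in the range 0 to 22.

7^32 · 7^8 · 7^2 ≡ 13 · 12 · 3 = 468.
468 mod 23 = 8, so 7^42 ≡ 8 (mod 23).

8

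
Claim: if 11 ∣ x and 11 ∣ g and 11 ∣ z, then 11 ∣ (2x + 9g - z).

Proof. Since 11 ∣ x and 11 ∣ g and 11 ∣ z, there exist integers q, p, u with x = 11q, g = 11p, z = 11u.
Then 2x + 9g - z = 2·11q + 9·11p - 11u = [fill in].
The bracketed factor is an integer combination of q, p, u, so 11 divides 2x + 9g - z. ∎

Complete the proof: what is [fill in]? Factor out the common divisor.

Pull the common 11 out of every term: 2·11q + 9·11p - 11u = 11(9p + 2q - u).
9p + 2q - u is an integer, which exhibits the divisibility.

11(9p + 2q - u)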